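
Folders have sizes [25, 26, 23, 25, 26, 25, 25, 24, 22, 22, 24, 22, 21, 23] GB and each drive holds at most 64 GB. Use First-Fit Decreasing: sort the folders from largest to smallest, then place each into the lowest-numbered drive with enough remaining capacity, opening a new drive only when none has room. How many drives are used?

7 drives

Sorted descending: 26, 26, 25, 25, 25, 25, 24, 24, 23, 23, 22, 22, 22, 21.
26 GB → drive 1 (remaining 38 GB)
26 GB → drive 1 (remaining 12 GB)
25 GB → drive 2 (remaining 39 GB)
25 GB → drive 2 (remaining 14 GB)
25 GB → drive 3 (remaining 39 GB)
25 GB → drive 3 (remaining 14 GB)
24 GB → drive 4 (remaining 40 GB)
24 GB → drive 4 (remaining 16 GB)
23 GB → drive 5 (remaining 41 GB)
23 GB → drive 5 (remaining 18 GB)
22 GB → drive 6 (remaining 42 GB)
22 GB → drive 6 (remaining 20 GB)
22 GB → drive 7 (remaining 42 GB)
21 GB → drive 7 (remaining 21 GB)
Final drives: [26,26] [25,25] [25,25] [24,24] [23,23] [22,22] [22,21].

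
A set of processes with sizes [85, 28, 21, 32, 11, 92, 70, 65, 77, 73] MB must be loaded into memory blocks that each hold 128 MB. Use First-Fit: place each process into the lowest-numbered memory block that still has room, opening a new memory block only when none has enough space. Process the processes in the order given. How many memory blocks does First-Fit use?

memory block 1: place 85 MB, 43 MB left
memory block 1: place 28 MB, 15 MB left
memory block 2: place 21 MB, 107 MB left
memory block 2: place 32 MB, 75 MB left
memory block 1: place 11 MB, 4 MB left
memory block 3: place 92 MB, 36 MB left
memory block 2: place 70 MB, 5 MB left
memory block 4: place 65 MB, 63 MB left
memory block 5: place 77 MB, 51 MB left
memory block 6: place 73 MB, 55 MB left

6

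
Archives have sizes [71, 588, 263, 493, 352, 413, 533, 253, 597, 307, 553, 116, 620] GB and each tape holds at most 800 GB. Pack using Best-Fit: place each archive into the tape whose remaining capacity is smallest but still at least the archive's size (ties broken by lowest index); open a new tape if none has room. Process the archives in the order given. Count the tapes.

Put 71 GB in tape 1; 729 GB remain.
Put 588 GB in tape 1; 141 GB remain.
Put 263 GB in tape 2; 537 GB remain.
Put 493 GB in tape 2; 44 GB remain.
Put 352 GB in tape 3; 448 GB remain.
Put 413 GB in tape 3; 35 GB remain.
Put 533 GB in tape 4; 267 GB remain.
Put 253 GB in tape 4; 14 GB remain.
Put 597 GB in tape 5; 203 GB remain.
Put 307 GB in tape 6; 493 GB remain.
Put 553 GB in tape 7; 247 GB remain.
Put 116 GB in tape 1; 25 GB remain.
Put 620 GB in tape 8; 180 GB remain.
Final tapes: [71,588,116] [263,493] [352,413] [533,253] [597] [307] [553] [620].

8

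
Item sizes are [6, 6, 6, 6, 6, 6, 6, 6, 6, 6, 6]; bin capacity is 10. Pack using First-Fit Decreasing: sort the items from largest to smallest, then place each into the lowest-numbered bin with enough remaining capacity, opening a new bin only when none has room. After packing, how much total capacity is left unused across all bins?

Sorted descending: 6, 6, 6, 6, 6, 6, 6, 6, 6, 6, 6.
Put 6 in bin 1; 4 remain.
Put 6 in bin 2; 4 remain.
Put 6 in bin 3; 4 remain.
Put 6 in bin 4; 4 remain.
Put 6 in bin 5; 4 remain.
Put 6 in bin 6; 4 remain.
Put 6 in bin 7; 4 remain.
Put 6 in bin 8; 4 remain.
Put 6 in bin 9; 4 remain.
Put 6 in bin 10; 4 remain.
Put 6 in bin 11; 4 remain.
11 bins × 10 = 110; used 66; unused 44.

44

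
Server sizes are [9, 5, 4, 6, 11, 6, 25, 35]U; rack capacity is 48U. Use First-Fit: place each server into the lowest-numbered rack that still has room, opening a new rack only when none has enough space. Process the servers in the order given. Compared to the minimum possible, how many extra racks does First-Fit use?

First-Fit: [9,5,4,6,11,6] [25] [35] → 3 racks.
Total size 101U; any packing needs at least ⌈101/48⌉ = 3 racks.
So 3 is already optimal.

0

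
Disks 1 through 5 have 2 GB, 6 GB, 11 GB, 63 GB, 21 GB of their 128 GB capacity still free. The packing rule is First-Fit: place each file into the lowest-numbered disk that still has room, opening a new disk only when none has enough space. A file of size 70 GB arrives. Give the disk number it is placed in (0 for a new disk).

0

No disk has ≥ 70 GB free, so a new disk is opened.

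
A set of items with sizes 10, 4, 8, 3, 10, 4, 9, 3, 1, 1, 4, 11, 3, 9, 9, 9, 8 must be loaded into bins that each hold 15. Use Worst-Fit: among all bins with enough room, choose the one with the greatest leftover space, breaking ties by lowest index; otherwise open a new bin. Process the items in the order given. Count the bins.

9

Put 10 in bin 1; 5 remain.
Put 4 in bin 1; 1 remain.
Put 8 in bin 2; 7 remain.
Put 3 in bin 2; 4 remain.
Put 10 in bin 3; 5 remain.
Put 4 in bin 3; 1 remain.
Put 9 in bin 4; 6 remain.
Put 3 in bin 4; 3 remain.
Put 1 in bin 2; 3 remain.
Put 1 in bin 2; 2 remain.
Put 4 in bin 5; 11 remain.
Put 11 in bin 5; 0 remain.
Put 3 in bin 4; 0 remain.
Put 9 in bin 6; 6 remain.
Put 9 in bin 7; 6 remain.
Put 9 in bin 8; 6 remain.
Put 8 in bin 9; 7 remain.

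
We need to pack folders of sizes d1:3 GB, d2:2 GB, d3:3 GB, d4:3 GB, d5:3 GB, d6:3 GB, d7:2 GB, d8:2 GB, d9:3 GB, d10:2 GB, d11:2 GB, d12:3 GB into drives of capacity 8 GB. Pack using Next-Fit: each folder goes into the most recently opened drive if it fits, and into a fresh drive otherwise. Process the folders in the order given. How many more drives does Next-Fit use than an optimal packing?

Next-Fit: [3,2,3] [3,3] [3,2,2] [3,2,2] [3] → 5 drives.
Total size 31 GB; any packing needs at least ⌈31/8⌉ = 4 drives.
An optimal packing achieves that bound: [3,3,2] [3,3,2] [3,3,2] [3,2,2] → 4 drives.
Excess: 5 − 4 = 1.

1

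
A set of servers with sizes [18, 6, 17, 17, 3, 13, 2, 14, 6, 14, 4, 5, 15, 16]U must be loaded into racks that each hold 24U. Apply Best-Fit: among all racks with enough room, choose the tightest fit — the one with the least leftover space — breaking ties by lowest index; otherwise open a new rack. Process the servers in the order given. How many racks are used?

8

rack 1: place 18U, 6U left
rack 1: place 6U, 0U left
rack 2: place 17U, 7U left
rack 3: place 17U, 7U left
rack 2: place 3U, 4U left
rack 4: place 13U, 11U left
rack 2: place 2U, 2U left
rack 5: place 14U, 10U left
rack 3: place 6U, 1U left
rack 6: place 14U, 10U left
rack 5: place 4U, 6U left
rack 5: place 5U, 1U left
rack 7: place 15U, 9U left
rack 8: place 16U, 8U left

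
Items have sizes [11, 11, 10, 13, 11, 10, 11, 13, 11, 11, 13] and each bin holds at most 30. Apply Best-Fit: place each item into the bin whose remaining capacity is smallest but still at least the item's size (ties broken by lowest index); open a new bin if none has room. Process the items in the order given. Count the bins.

6 bins

11 → bin 1 (remaining 19)
11 → bin 1 (remaining 8)
10 → bin 2 (remaining 20)
13 → bin 2 (remaining 7)
11 → bin 3 (remaining 19)
10 → bin 3 (remaining 9)
11 → bin 4 (remaining 19)
13 → bin 4 (remaining 6)
11 → bin 5 (remaining 19)
11 → bin 5 (remaining 8)
13 → bin 6 (remaining 17)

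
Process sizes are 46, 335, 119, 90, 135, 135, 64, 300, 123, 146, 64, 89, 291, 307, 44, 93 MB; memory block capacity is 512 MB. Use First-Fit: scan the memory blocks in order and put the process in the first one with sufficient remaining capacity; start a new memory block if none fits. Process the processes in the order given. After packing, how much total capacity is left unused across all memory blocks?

179

Put 46 MB in memory block 1; 466 MB remain.
Put 335 MB in memory block 1; 131 MB remain.
Put 119 MB in memory block 1; 12 MB remain.
Put 90 MB in memory block 2; 422 MB remain.
Put 135 MB in memory block 2; 287 MB remain.
Put 135 MB in memory block 2; 152 MB remain.
Put 64 MB in memory block 2; 88 MB remain.
Put 300 MB in memory block 3; 212 MB remain.
Put 123 MB in memory block 3; 89 MB remain.
Put 146 MB in memory block 4; 366 MB remain.
Put 64 MB in memory block 2; 24 MB remain.
Put 89 MB in memory block 3; 0 MB remain.
Put 291 MB in memory block 4; 75 MB remain.
Put 307 MB in memory block 5; 205 MB remain.
Put 44 MB in memory block 4; 31 MB remain.
Put 93 MB in memory block 5; 112 MB remain.
5 memory blocks × 512 MB = 2560 MB; used 2381 MB; unused 179 MB.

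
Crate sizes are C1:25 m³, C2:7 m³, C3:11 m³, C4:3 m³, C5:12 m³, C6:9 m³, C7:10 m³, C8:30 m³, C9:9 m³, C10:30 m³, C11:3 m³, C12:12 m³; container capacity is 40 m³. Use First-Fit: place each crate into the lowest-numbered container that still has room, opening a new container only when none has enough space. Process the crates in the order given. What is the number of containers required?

5

Put C1 (25 m³) in container 1; 15 m³ remain.
Put C2 (7 m³) in container 1; 8 m³ remain.
Put C3 (11 m³) in container 2; 29 m³ remain.
Put C4 (3 m³) in container 1; 5 m³ remain.
Put C5 (12 m³) in container 2; 17 m³ remain.
Put C6 (9 m³) in container 2; 8 m³ remain.
Put C7 (10 m³) in container 3; 30 m³ remain.
Put C8 (30 m³) in container 3; 0 m³ remain.
Put C9 (9 m³) in container 4; 31 m³ remain.
Put C10 (30 m³) in container 4; 1 m³ remain.
Put C11 (3 m³) in container 1; 2 m³ remain.
Put C12 (12 m³) in container 5; 28 m³ remain.
Final containers: [25,7,3,3] [11,12,9] [10,30] [9,30] [12].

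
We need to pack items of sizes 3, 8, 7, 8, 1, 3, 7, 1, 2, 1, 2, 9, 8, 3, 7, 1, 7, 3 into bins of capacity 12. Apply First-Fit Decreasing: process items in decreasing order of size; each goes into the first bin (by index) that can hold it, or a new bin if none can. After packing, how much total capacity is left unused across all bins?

15

Sorted descending: 9, 8, 8, 8, 7, 7, 7, 7, 3, 3, 3, 3, 2, 2, 1, 1, 1, 1.
bin 1: place 9, 3 left
bin 2: place 8, 4 left
bin 3: place 8, 4 left
bin 4: place 8, 4 left
bin 5: place 7, 5 left
bin 6: place 7, 5 left
bin 7: place 7, 5 left
bin 8: place 7, 5 left
bin 1: place 3, 0 left
bin 2: place 3, 1 left
bin 3: place 3, 1 left
bin 4: place 3, 1 left
bin 5: place 2, 3 left
bin 5: place 2, 1 left
bin 2: place 1, 0 left
bin 3: place 1, 0 left
bin 4: place 1, 0 left
bin 5: place 1, 0 left
8 bins × 12 = 96; used 81; unused 15.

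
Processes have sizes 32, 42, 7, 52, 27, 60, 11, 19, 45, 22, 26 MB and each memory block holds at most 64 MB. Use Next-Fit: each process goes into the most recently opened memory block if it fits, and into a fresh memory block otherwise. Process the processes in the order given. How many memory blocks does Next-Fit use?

Put 32 MB in memory block 1; 32 MB remain.
Put 42 MB in memory block 2; 22 MB remain.
Put 7 MB in memory block 2; 15 MB remain.
Put 52 MB in memory block 3; 12 MB remain.
Put 27 MB in memory block 4; 37 MB remain.
Put 60 MB in memory block 5; 4 MB remain.
Put 11 MB in memory block 6; 53 MB remain.
Put 19 MB in memory block 6; 34 MB remain.
Put 45 MB in memory block 7; 19 MB remain.
Put 22 MB in memory block 8; 42 MB remain.
Put 26 MB in memory block 8; 16 MB remain.

8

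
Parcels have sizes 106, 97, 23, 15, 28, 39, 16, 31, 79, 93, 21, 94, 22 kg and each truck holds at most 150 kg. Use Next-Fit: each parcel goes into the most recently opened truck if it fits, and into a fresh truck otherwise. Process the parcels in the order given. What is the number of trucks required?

6 trucks

106 kg → truck 1 (remaining 44 kg)
97 kg → truck 2 (remaining 53 kg)
23 kg → truck 2 (remaining 30 kg)
15 kg → truck 2 (remaining 15 kg)
28 kg → truck 3 (remaining 122 kg)
39 kg → truck 3 (remaining 83 kg)
16 kg → truck 3 (remaining 67 kg)
31 kg → truck 3 (remaining 36 kg)
79 kg → truck 4 (remaining 71 kg)
93 kg → truck 5 (remaining 57 kg)
21 kg → truck 5 (remaining 36 kg)
94 kg → truck 6 (remaining 56 kg)
22 kg → truck 6 (remaining 34 kg)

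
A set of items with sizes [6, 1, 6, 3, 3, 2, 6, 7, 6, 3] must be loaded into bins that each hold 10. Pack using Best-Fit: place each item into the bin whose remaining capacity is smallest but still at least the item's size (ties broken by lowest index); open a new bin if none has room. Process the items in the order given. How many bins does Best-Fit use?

5

Put 6 in bin 1; 4 remain.
Put 1 in bin 1; 3 remain.
Put 6 in bin 2; 4 remain.
Put 3 in bin 1; 0 remain.
Put 3 in bin 2; 1 remain.
Put 2 in bin 3; 8 remain.
Put 6 in bin 3; 2 remain.
Put 7 in bin 4; 3 remain.
Put 6 in bin 5; 4 remain.
Put 3 in bin 4; 0 remain.
Final bins: [6,1,3] [6,3] [2,6] [7,3] [6].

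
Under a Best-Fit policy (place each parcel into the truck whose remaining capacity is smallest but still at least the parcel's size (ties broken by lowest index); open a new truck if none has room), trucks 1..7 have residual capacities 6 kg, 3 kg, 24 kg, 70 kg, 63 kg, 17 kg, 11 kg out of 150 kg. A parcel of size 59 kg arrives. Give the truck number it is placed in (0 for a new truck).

Trucks with room: truck 4 (70 kg), truck 5 (63 kg).
Tightest fit is truck 5 with 63 kg free.

5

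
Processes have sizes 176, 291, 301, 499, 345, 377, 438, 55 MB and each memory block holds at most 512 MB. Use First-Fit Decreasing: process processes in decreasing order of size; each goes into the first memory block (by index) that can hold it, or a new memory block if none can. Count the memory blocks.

Sorted descending: 499, 438, 377, 345, 301, 291, 176, 55.
Put 499 MB in memory block 1; 13 MB remain.
Put 438 MB in memory block 2; 74 MB remain.
Put 377 MB in memory block 3; 135 MB remain.
Put 345 MB in memory block 4; 167 MB remain.
Put 301 MB in memory block 5; 211 MB remain.
Put 291 MB in memory block 6; 221 MB remain.
Put 176 MB in memory block 5; 35 MB remain.
Put 55 MB in memory block 2; 19 MB remain.

6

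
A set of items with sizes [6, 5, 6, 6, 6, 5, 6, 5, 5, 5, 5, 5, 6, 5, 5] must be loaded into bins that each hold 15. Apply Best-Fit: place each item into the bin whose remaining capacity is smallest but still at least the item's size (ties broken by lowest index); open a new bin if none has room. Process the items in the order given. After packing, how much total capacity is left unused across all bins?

24

6 → bin 1 (remaining 9)
5 → bin 1 (remaining 4)
6 → bin 2 (remaining 9)
6 → bin 2 (remaining 3)
6 → bin 3 (remaining 9)
5 → bin 3 (remaining 4)
6 → bin 4 (remaining 9)
5 → bin 4 (remaining 4)
5 → bin 5 (remaining 10)
5 → bin 5 (remaining 5)
5 → bin 5 (remaining 0)
5 → bin 6 (remaining 10)
6 → bin 6 (remaining 4)
5 → bin 7 (remaining 10)
5 → bin 7 (remaining 5)
7 bins × 15 = 105; used 81; unused 24.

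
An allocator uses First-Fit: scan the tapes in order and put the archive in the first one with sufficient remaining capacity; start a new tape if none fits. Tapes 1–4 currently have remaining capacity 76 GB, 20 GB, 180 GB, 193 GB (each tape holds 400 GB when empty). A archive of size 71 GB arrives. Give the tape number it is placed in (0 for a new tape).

Tapes with room: tape 1 (76 GB), tape 3 (180 GB), tape 4 (193 GB).
The first with room is tape 1.

1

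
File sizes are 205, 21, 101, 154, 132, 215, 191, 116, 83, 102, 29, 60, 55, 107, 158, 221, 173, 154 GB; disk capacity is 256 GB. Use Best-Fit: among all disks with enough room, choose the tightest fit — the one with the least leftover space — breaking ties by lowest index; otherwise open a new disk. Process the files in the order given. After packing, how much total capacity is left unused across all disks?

disk 1: place 205 GB, 51 GB left
disk 1: place 21 GB, 30 GB left
disk 2: place 101 GB, 155 GB left
disk 2: place 154 GB, 1 GB left
disk 3: place 132 GB, 124 GB left
disk 4: place 215 GB, 41 GB left
disk 5: place 191 GB, 65 GB left
disk 3: place 116 GB, 8 GB left
disk 6: place 83 GB, 173 GB left
disk 6: place 102 GB, 71 GB left
disk 1: place 29 GB, 1 GB left
disk 5: place 60 GB, 5 GB left
disk 6: place 55 GB, 16 GB left
disk 7: place 107 GB, 149 GB left
disk 8: place 158 GB, 98 GB left
disk 9: place 221 GB, 35 GB left
disk 10: place 173 GB, 83 GB left
disk 11: place 154 GB, 102 GB left
11 disks × 256 GB = 2816 GB; used 2277 GB; unused 539 GB.

539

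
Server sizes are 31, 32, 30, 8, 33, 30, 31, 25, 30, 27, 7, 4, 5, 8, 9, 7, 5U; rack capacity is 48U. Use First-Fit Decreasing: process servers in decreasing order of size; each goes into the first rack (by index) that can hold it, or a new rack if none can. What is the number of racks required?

Sorted descending: 33, 32, 31, 31, 30, 30, 30, 27, 25, 9, 8, 8, 7, 7, 5, 5, 4.
rack 1: place 33U, 15U left
rack 2: place 32U, 16U left
rack 3: place 31U, 17U left
rack 4: place 31U, 17U left
rack 5: place 30U, 18U left
rack 6: place 30U, 18U left
rack 7: place 30U, 18U left
rack 8: place 27U, 21U left
rack 9: place 25U, 23U left
rack 1: place 9U, 6U left
rack 2: place 8U, 8U left
rack 2: place 8U, 0U left
rack 3: place 7U, 10U left
rack 3: place 7U, 3U left
rack 1: place 5U, 1U left
rack 4: place 5U, 12U left
rack 4: place 4U, 8U left

9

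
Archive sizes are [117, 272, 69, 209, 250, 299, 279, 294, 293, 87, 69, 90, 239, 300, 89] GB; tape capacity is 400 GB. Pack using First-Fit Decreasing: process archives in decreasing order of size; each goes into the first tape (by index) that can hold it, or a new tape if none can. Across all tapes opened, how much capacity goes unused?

644

Sorted descending: 300, 299, 294, 293, 279, 272, 250, 239, 209, 117, 90, 89, 87, 69, 69.
Put 300 GB in tape 1; 100 GB remain.
Put 299 GB in tape 2; 101 GB remain.
Put 294 GB in tape 3; 106 GB remain.
Put 293 GB in tape 4; 107 GB remain.
Put 279 GB in tape 5; 121 GB remain.
Put 272 GB in tape 6; 128 GB remain.
Put 250 GB in tape 7; 150 GB remain.
Put 239 GB in tape 8; 161 GB remain.
Put 209 GB in tape 9; 191 GB remain.
Put 117 GB in tape 5; 4 GB remain.
Put 90 GB in tape 1; 10 GB remain.
Put 89 GB in tape 2; 12 GB remain.
Put 87 GB in tape 3; 19 GB remain.
Put 69 GB in tape 4; 38 GB remain.
Put 69 GB in tape 6; 59 GB remain.
9 tapes × 400 GB = 3600 GB; used 2956 GB; unused 644 GB.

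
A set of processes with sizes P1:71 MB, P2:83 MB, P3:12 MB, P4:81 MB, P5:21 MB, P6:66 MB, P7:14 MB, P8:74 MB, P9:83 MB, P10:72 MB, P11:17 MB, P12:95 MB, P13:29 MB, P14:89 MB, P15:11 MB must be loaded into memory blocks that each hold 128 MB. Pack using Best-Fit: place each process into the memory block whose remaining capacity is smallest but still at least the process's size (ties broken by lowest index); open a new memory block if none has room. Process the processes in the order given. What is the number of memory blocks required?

9

memory block 1: place P1 (71 MB), 57 MB left
memory block 2: place P2 (83 MB), 45 MB left
memory block 2: place P3 (12 MB), 33 MB left
memory block 3: place P4 (81 MB), 47 MB left
memory block 2: place P5 (21 MB), 12 MB left
memory block 4: place P6 (66 MB), 62 MB left
memory block 3: place P7 (14 MB), 33 MB left
memory block 5: place P8 (74 MB), 54 MB left
memory block 6: place P9 (83 MB), 45 MB left
memory block 7: place P10 (72 MB), 56 MB left
memory block 3: place P11 (17 MB), 16 MB left
memory block 8: place P12 (95 MB), 33 MB left
memory block 8: place P13 (29 MB), 4 MB left
memory block 9: place P14 (89 MB), 39 MB left
memory block 2: place P15 (11 MB), 1 MB left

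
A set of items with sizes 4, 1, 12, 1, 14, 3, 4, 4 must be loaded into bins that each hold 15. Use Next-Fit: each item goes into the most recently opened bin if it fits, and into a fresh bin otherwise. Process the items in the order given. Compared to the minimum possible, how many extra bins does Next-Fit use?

1

Next-Fit: [4,1] [12,1] [14] [3,4,4] → 4 bins.
Total size 43; any packing needs at least ⌈43/15⌉ = 3 bins.
An optimal packing achieves that bound: [14,1] [12,3] [4,4,4,1] → 3 bins.
Excess: 4 − 3 = 1.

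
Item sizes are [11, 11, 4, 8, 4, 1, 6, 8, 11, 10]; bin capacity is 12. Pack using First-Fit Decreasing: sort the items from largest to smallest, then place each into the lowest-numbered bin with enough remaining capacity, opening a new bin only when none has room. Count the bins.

7 bins

Sorted descending: 11, 11, 11, 10, 8, 8, 6, 4, 4, 1.
bin 1: place 11, 1 left
bin 2: place 11, 1 left
bin 3: place 11, 1 left
bin 4: place 10, 2 left
bin 5: place 8, 4 left
bin 6: place 8, 4 left
bin 7: place 6, 6 left
bin 5: place 4, 0 left
bin 6: place 4, 0 left
bin 1: place 1, 0 left
Final bins: [11,1] [11] [11] [10] [8,4] [8,4] [6].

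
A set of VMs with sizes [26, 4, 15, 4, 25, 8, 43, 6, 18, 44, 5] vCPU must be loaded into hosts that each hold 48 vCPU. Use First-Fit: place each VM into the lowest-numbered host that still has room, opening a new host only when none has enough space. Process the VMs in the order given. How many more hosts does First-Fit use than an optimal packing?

0

First-Fit: [26,4,15] [4,25,8,6,5] [43] [18] [44] → 5 hosts.
Total size 198 vCPU; any packing needs at least ⌈198/48⌉ = 5 hosts.
So 5 is already optimal.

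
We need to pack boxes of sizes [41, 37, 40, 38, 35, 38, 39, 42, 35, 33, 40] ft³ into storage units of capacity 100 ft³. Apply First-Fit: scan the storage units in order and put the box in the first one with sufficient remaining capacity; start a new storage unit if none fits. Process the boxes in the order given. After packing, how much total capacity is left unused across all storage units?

182

storage unit 1: place 41 ft³, 59 ft³ left
storage unit 1: place 37 ft³, 22 ft³ left
storage unit 2: place 40 ft³, 60 ft³ left
storage unit 2: place 38 ft³, 22 ft³ left
storage unit 3: place 35 ft³, 65 ft³ left
storage unit 3: place 38 ft³, 27 ft³ left
storage unit 4: place 39 ft³, 61 ft³ left
storage unit 4: place 42 ft³, 19 ft³ left
storage unit 5: place 35 ft³, 65 ft³ left
storage unit 5: place 33 ft³, 32 ft³ left
storage unit 6: place 40 ft³, 60 ft³ left
6 storage units × 100 ft³ = 600 ft³; used 418 ft³; unused 182 ft³.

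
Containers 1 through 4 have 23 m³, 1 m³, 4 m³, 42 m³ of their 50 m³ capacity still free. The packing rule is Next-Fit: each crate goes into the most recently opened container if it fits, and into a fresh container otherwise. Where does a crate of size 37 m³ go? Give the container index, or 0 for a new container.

4

Next-Fit only looks at container 4, which has 42 m³ free.
37 m³ fits there.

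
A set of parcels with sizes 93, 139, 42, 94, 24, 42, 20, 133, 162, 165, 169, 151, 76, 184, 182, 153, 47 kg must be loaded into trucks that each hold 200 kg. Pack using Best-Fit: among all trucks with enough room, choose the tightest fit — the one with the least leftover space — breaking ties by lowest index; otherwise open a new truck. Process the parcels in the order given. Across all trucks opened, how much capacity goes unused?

truck 1: place 93 kg, 107 kg left
truck 2: place 139 kg, 61 kg left
truck 2: place 42 kg, 19 kg left
truck 1: place 94 kg, 13 kg left
truck 3: place 24 kg, 176 kg left
truck 3: place 42 kg, 134 kg left
truck 3: place 20 kg, 114 kg left
truck 4: place 133 kg, 67 kg left
truck 5: place 162 kg, 38 kg left
truck 6: place 165 kg, 35 kg left
truck 7: place 169 kg, 31 kg left
truck 8: place 151 kg, 49 kg left
truck 3: place 76 kg, 38 kg left
truck 9: place 184 kg, 16 kg left
truck 10: place 182 kg, 18 kg left
truck 11: place 153 kg, 47 kg left
truck 11: place 47 kg, 0 kg left
11 trucks × 200 kg = 2200 kg; used 1876 kg; unused 324 kg.

324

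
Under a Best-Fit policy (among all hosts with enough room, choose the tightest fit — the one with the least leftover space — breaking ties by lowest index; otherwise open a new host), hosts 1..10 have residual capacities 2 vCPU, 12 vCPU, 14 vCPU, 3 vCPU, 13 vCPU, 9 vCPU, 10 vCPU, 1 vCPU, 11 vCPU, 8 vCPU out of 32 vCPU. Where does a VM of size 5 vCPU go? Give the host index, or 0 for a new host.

10

Hosts with room: host 2 (12 vCPU), host 3 (14 vCPU), host 5 (13 vCPU), host 6 (9 vCPU), host 7 (10 vCPU), host 9 (11 vCPU), host 10 (8 vCPU).
Tightest fit is host 10 with 8 vCPU free.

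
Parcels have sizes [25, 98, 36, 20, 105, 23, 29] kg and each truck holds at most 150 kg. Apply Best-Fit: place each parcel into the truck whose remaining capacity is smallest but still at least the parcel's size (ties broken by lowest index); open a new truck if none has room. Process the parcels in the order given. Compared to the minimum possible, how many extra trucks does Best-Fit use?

0

Best-Fit: [25,98,20] [36,105] [23,29] → 3 trucks.
Total size 336 kg; any packing needs at least ⌈336/150⌉ = 3 trucks.
So 3 is already optimal.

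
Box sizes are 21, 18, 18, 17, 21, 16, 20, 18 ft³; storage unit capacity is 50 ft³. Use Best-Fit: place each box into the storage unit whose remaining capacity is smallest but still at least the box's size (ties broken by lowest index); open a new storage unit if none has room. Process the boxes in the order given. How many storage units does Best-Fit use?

4

storage unit 1: place 21 ft³, 29 ft³ left
storage unit 1: place 18 ft³, 11 ft³ left
storage unit 2: place 18 ft³, 32 ft³ left
storage unit 2: place 17 ft³, 15 ft³ left
storage unit 3: place 21 ft³, 29 ft³ left
storage unit 3: place 16 ft³, 13 ft³ left
storage unit 4: place 20 ft³, 30 ft³ left
storage unit 4: place 18 ft³, 12 ft³ left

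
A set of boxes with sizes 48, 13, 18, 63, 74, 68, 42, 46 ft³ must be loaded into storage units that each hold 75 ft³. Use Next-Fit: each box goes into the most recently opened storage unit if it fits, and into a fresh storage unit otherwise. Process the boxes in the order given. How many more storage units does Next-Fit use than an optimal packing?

1

Next-Fit: [48,13] [18] [63] [74] [68] [42] [46] → 7 storage units.
6 boxes exceed 37.5 ft³ (half the capacity), and no two of those can share a storage unit, so at least 6 storage units are needed.
An optimal packing achieves that bound: [74] [68] [63] [48,18] [46,13] [42] → 6 storage units.
Excess: 7 − 6 = 1.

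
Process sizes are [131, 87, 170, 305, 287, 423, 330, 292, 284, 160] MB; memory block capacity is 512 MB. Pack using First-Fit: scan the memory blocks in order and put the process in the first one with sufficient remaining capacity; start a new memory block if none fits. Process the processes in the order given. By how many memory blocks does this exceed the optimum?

First-Fit: [131,87,170] [305,160] [287] [423] [330] [292] [284] → 7 memory blocks.
6 processes exceed 256 MB (half the capacity), and no two of those can share a memory block, so at least 6 memory blocks are needed.
An optimal packing achieves that bound: [423,87] [330,170] [305,160] [292,131] [287] [284] → 6 memory blocks.
Excess: 7 − 6 = 1.

1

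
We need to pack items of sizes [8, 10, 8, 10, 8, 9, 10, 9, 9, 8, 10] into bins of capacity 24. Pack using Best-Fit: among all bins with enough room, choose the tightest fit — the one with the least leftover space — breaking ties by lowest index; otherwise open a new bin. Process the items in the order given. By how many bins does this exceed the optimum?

Best-Fit: [8,10] [8,10] [8,9] [10,9] [9,8] [10] → 6 bins.
Total size 99; any packing needs at least ⌈99/24⌉ = 5 bins.
An optimal packing achieves that bound: [10,10] [10,10] [9,9] [9,8] [8,8,8] → 5 bins.
Excess: 6 − 5 = 1.

1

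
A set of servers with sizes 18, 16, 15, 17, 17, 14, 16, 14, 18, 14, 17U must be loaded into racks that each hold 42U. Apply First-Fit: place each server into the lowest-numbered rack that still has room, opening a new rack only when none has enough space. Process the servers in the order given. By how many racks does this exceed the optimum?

First-Fit: [18,16] [15,17] [17,14] [16,14] [18,14] [17] → 6 racks.
Total size 176U; any packing needs at least ⌈176/42⌉ = 5 racks.
An optimal packing achieves that bound: [18,18] [17,17] [17,16] [16,15] [14,14,14] → 5 racks.
Excess: 6 − 5 = 1.

1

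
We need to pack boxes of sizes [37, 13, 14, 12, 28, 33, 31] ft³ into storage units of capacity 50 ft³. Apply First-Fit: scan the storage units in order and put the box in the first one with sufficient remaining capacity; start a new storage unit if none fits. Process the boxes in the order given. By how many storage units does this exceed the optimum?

First-Fit: [37,13] [14,12] [28] [33] [31] → 5 storage units.
Total size 168 ft³; any packing needs at least ⌈168/50⌉ = 4 storage units.
An optimal packing achieves that bound: [37,13] [33,14] [31,12] [28] → 4 storage units.
Excess: 5 − 4 = 1.

1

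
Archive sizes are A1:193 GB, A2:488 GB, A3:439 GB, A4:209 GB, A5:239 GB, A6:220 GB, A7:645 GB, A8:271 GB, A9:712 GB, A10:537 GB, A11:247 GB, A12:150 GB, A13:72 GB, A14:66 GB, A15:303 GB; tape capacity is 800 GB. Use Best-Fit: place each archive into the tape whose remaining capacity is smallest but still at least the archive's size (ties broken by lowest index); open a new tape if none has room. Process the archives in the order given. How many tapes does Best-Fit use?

7

A1 (193 GB) → tape 1 (remaining 607 GB)
A2 (488 GB) → tape 1 (remaining 119 GB)
A3 (439 GB) → tape 2 (remaining 361 GB)
A4 (209 GB) → tape 2 (remaining 152 GB)
A5 (239 GB) → tape 3 (remaining 561 GB)
A6 (220 GB) → tape 3 (remaining 341 GB)
A7 (645 GB) → tape 4 (remaining 155 GB)
A8 (271 GB) → tape 3 (remaining 70 GB)
A9 (712 GB) → tape 5 (remaining 88 GB)
A10 (537 GB) → tape 6 (remaining 263 GB)
A11 (247 GB) → tape 6 (remaining 16 GB)
A12 (150 GB) → tape 2 (remaining 2 GB)
A13 (72 GB) → tape 5 (remaining 16 GB)
A14 (66 GB) → tape 3 (remaining 4 GB)
A15 (303 GB) → tape 7 (remaining 497 GB)
Final tapes: [193,488] [439,209,150] [239,220,271,66] [645] [712,72] [537,247] [303].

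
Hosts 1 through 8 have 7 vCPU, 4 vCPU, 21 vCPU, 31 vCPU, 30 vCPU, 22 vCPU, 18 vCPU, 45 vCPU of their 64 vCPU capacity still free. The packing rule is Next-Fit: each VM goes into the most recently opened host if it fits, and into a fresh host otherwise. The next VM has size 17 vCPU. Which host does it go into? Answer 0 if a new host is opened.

8

Next-Fit only looks at host 8, which has 45 vCPU free.
17 vCPU fits there.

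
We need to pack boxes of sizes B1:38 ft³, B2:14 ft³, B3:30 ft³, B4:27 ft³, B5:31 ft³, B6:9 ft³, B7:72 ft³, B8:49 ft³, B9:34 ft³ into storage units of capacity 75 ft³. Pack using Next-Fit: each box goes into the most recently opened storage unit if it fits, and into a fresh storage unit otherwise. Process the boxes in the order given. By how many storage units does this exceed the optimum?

1

Next-Fit: [38,14] [30,27] [31,9] [72] [49] [34] → 6 storage units.
Total size 304 ft³; any packing needs at least ⌈304/75⌉ = 5 storage units.
An optimal packing achieves that bound: [72] [49,14,9] [38,34] [31,30] [27] → 5 storage units.
Excess: 6 − 5 = 1.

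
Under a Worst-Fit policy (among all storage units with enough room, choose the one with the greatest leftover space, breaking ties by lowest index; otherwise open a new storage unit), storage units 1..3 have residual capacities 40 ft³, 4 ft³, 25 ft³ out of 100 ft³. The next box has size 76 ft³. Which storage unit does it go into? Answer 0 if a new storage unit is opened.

No storage unit has ≥ 76 ft³ free, so a new storage unit is opened.

0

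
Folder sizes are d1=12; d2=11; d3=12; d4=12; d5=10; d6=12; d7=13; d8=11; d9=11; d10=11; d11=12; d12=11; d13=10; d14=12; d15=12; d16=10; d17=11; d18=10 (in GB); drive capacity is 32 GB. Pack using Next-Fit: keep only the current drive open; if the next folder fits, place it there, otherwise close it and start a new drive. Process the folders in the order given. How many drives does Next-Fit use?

Put d1 (12 GB) in drive 1; 20 GB remain.
Put d2 (11 GB) in drive 1; 9 GB remain.
Put d3 (12 GB) in drive 2; 20 GB remain.
Put d4 (12 GB) in drive 2; 8 GB remain.
Put d5 (10 GB) in drive 3; 22 GB remain.
Put d6 (12 GB) in drive 3; 10 GB remain.
Put d7 (13 GB) in drive 4; 19 GB remain.
Put d8 (11 GB) in drive 4; 8 GB remain.
Put d9 (11 GB) in drive 5; 21 GB remain.
Put d10 (11 GB) in drive 5; 10 GB remain.
Put d11 (12 GB) in drive 6; 20 GB remain.
Put d12 (11 GB) in drive 6; 9 GB remain.
Put d13 (10 GB) in drive 7; 22 GB remain.
Put d14 (12 GB) in drive 7; 10 GB remain.
Put d15 (12 GB) in drive 8; 20 GB remain.
Put d16 (10 GB) in drive 8; 10 GB remain.
Put d17 (11 GB) in drive 9; 21 GB remain.
Put d18 (10 GB) in drive 9; 11 GB remain.
Final drives: [12,11] [12,12] [10,12] [13,11] [11,11] [12,11] [10,12] [12,10] [11,10].

9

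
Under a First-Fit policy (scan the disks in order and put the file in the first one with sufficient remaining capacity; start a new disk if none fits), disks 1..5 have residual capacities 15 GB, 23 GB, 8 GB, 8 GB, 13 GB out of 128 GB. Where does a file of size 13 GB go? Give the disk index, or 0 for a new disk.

1

Disks with room: disk 1 (15 GB), disk 2 (23 GB), disk 5 (13 GB).
The first with room is disk 1.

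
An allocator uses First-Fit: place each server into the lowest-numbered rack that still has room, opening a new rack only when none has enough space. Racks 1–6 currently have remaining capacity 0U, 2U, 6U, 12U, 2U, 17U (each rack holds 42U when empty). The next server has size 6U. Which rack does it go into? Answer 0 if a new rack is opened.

3

Racks with room: rack 3 (6U), rack 4 (12U), rack 6 (17U).
The first with room is rack 3.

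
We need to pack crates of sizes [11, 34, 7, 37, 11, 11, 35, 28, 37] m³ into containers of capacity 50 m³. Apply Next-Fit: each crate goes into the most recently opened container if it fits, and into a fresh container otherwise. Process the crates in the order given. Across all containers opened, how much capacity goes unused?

89

11 m³ → container 1 (remaining 39 m³)
34 m³ → container 1 (remaining 5 m³)
7 m³ → container 2 (remaining 43 m³)
37 m³ → container 2 (remaining 6 m³)
11 m³ → container 3 (remaining 39 m³)
11 m³ → container 3 (remaining 28 m³)
35 m³ → container 4 (remaining 15 m³)
28 m³ → container 5 (remaining 22 m³)
37 m³ → container 6 (remaining 13 m³)
6 containers × 50 m³ = 300 m³; used 211 m³; unused 89 m³.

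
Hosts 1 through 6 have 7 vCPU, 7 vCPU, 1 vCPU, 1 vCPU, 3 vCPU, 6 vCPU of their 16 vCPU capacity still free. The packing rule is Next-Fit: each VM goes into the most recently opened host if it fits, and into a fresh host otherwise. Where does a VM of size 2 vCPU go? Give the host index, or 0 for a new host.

Next-Fit only looks at host 6, which has 6 vCPU free.
2 vCPU fits there.

6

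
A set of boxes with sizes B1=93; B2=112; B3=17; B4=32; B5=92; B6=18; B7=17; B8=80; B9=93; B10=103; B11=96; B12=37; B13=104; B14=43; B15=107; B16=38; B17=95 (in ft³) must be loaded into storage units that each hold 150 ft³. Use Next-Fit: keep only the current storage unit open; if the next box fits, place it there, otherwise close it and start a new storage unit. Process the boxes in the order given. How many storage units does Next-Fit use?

10 storage units

B1 (93 ft³) → storage unit 1 (remaining 57 ft³)
B2 (112 ft³) → storage unit 2 (remaining 38 ft³)
B3 (17 ft³) → storage unit 2 (remaining 21 ft³)
B4 (32 ft³) → storage unit 3 (remaining 118 ft³)
B5 (92 ft³) → storage unit 3 (remaining 26 ft³)
B6 (18 ft³) → storage unit 3 (remaining 8 ft³)
B7 (17 ft³) → storage unit 4 (remaining 133 ft³)
B8 (80 ft³) → storage unit 4 (remaining 53 ft³)
B9 (93 ft³) → storage unit 5 (remaining 57 ft³)
B10 (103 ft³) → storage unit 6 (remaining 47 ft³)
B11 (96 ft³) → storage unit 7 (remaining 54 ft³)
B12 (37 ft³) → storage unit 7 (remaining 17 ft³)
B13 (104 ft³) → storage unit 8 (remaining 46 ft³)
B14 (43 ft³) → storage unit 8 (remaining 3 ft³)
B15 (107 ft³) → storage unit 9 (remaining 43 ft³)
B16 (38 ft³) → storage unit 9 (remaining 5 ft³)
B17 (95 ft³) → storage unit 10 (remaining 55 ft³)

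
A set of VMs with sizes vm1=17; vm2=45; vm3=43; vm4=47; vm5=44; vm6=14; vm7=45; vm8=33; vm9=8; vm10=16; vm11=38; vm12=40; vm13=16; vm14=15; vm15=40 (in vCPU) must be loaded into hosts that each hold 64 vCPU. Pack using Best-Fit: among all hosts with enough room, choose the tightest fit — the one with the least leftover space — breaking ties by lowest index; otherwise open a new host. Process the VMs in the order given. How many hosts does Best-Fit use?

9

vm1 (17 vCPU) → host 1 (remaining 47 vCPU)
vm2 (45 vCPU) → host 1 (remaining 2 vCPU)
vm3 (43 vCPU) → host 2 (remaining 21 vCPU)
vm4 (47 vCPU) → host 3 (remaining 17 vCPU)
vm5 (44 vCPU) → host 4 (remaining 20 vCPU)
vm6 (14 vCPU) → host 3 (remaining 3 vCPU)
vm7 (45 vCPU) → host 5 (remaining 19 vCPU)
vm8 (33 vCPU) → host 6 (remaining 31 vCPU)
vm9 (8 vCPU) → host 5 (remaining 11 vCPU)
vm10 (16 vCPU) → host 4 (remaining 4 vCPU)
vm11 (38 vCPU) → host 7 (remaining 26 vCPU)
vm12 (40 vCPU) → host 8 (remaining 24 vCPU)
vm13 (16 vCPU) → host 2 (remaining 5 vCPU)
vm14 (15 vCPU) → host 8 (remaining 9 vCPU)
vm15 (40 vCPU) → host 9 (remaining 24 vCPU)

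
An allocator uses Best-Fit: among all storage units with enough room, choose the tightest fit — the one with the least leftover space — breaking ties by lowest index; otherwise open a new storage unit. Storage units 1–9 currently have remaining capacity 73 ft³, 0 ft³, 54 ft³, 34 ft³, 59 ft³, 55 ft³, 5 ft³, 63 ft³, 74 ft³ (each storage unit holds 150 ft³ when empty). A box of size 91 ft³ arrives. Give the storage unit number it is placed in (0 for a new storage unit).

No storage unit has ≥ 91 ft³ free, so a new storage unit is opened.

0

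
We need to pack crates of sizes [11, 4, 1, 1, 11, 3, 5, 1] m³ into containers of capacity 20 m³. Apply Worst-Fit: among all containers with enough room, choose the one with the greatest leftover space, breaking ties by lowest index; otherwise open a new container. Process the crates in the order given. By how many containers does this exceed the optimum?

Worst-Fit: [11,4,1,1,1] [11,3,5] → 2 containers.
Total size 37 m³; any packing needs at least ⌈37/20⌉ = 2 containers.
So 2 is already optimal.

0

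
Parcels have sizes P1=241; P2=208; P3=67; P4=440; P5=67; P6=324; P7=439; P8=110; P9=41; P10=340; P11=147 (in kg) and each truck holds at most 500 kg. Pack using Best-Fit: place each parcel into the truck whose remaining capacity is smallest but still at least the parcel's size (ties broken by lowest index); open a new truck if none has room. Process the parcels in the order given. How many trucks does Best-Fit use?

6 trucks

P1 (241 kg) → truck 1 (remaining 259 kg)
P2 (208 kg) → truck 1 (remaining 51 kg)
P3 (67 kg) → truck 2 (remaining 433 kg)
P4 (440 kg) → truck 3 (remaining 60 kg)
P5 (67 kg) → truck 2 (remaining 366 kg)
P6 (324 kg) → truck 2 (remaining 42 kg)
P7 (439 kg) → truck 4 (remaining 61 kg)
P8 (110 kg) → truck 5 (remaining 390 kg)
P9 (41 kg) → truck 2 (remaining 1 kg)
P10 (340 kg) → truck 5 (remaining 50 kg)
P11 (147 kg) → truck 6 (remaining 353 kg)
Final trucks: [241,208] [67,67,324,41] [440] [439] [110,340] [147].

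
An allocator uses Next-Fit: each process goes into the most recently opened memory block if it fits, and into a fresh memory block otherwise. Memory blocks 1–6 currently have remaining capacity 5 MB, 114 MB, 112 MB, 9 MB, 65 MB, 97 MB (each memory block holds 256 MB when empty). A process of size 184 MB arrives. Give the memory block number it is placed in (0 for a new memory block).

Next-Fit only looks at memory block 6, which has 97 MB free.
184 MB does not fit, so a new memory block is opened.

0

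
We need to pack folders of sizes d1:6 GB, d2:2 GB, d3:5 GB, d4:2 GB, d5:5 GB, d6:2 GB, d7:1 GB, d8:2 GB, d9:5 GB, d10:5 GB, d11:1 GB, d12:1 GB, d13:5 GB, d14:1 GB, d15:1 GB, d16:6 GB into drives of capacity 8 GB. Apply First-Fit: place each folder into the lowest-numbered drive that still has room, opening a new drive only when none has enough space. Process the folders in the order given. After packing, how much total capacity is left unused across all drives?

d1 (6 GB) → drive 1 (remaining 2 GB)
d2 (2 GB) → drive 1 (remaining 0 GB)
d3 (5 GB) → drive 2 (remaining 3 GB)
d4 (2 GB) → drive 2 (remaining 1 GB)
d5 (5 GB) → drive 3 (remaining 3 GB)
d6 (2 GB) → drive 3 (remaining 1 GB)
d7 (1 GB) → drive 2 (remaining 0 GB)
d8 (2 GB) → drive 4 (remaining 6 GB)
d9 (5 GB) → drive 4 (remaining 1 GB)
d10 (5 GB) → drive 5 (remaining 3 GB)
d11 (1 GB) → drive 3 (remaining 0 GB)
d12 (1 GB) → drive 4 (remaining 0 GB)
d13 (5 GB) → drive 6 (remaining 3 GB)
d14 (1 GB) → drive 5 (remaining 2 GB)
d15 (1 GB) → drive 5 (remaining 1 GB)
d16 (6 GB) → drive 7 (remaining 2 GB)
7 drives × 8 GB = 56 GB; used 50 GB; unused 6 GB.

6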